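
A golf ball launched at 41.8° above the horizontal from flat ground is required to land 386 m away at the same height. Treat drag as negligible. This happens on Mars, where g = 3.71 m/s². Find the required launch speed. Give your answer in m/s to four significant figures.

37.96 m/s

From R = (v₀² / g) sin 2θ: v₀ = √(gR / sin 2θ).
v₀ = √(3.71 × 386 / sin 83.60°) = √(1432 / 0.9938) = √1441.0 = 37.96 m/s.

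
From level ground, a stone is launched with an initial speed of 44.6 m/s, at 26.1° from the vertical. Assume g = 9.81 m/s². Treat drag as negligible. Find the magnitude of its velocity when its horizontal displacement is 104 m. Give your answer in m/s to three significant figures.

23.0 m/s

Components: vₓ = 44.60 sin 26.1° = 19.62 m/s, v_y0 = 44.60 cos 26.1° = 40.05 m/s.
Time to reach x = 104 m: t = x/vₓ = 104/19.62 = 5.300 s.
Vertical velocity there: v_y = v_y0 − g t = 40.05 − 9.81 × 5.300 = −11.94 m/s.
Speed: √(vₓ² + v_y²) = √(19.62² + 11.94²) = 22.97 m/s.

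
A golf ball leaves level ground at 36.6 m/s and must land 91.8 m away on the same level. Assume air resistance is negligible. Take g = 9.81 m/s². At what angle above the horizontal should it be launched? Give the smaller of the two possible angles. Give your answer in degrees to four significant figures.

From R = (v₀²/g) sin 2θ: sin 2θ = 9.81 × 91.8 / 1339.6 = 0.6723.
2θ = 42.24° or 180° − 42.24° = 137.8°, so θ = 21.12° or 68.88°.
The smaller angle is 21.12°.

21.12°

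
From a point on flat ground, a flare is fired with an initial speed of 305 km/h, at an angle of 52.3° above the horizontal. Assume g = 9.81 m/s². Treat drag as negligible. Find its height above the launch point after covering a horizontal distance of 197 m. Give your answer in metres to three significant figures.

184 m

Convert: 305 km/h = 305/3.6 = 84.72 m/s.
vₓ = 84.72 cos 52.3° = 51.81 m/s; v_y0 = 84.72 sin 52.3° = 67.03 m/s.
Time to reach x = 197 m: t = x/vₓ = 197/51.81 = 3.802 s.
Height: y = v_y0 t − ½ g t² = 67.03 × 3.802 − 4.905 × 3.802² = 254.9 − 70.92 = 184.0 m.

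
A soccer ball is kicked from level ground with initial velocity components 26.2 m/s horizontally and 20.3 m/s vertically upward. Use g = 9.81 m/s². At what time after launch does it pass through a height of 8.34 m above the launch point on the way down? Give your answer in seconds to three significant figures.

Require v_y0 t − ½ g t² = 8.34, i.e. 4.905 t² − 20.30 t + 8.34 = 0.
Quadratic formula: t = (20.30 ± √248.46) / 9.81 = (20.30 ± 15.76) / 9.81 → t = 0.4625 s or 3.676 s.
The descending-branch root is 3.676 s.

3.68 s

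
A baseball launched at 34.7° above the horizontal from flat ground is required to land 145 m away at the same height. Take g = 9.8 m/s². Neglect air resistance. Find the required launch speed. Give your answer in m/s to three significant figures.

39.0 m/s

On level ground R = v₀² sin 2θ / g ⇒ v₀ = √(gR / sin 2θ).
v₀ = √(9.80 × 145 / sin 69.40°) = √(1421 / 0.9361) = √1518.1 = 38.96 m/s.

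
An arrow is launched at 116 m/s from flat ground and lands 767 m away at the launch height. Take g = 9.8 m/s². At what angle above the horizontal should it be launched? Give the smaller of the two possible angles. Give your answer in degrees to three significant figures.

17.0°

From R = (v₀²/g) sin 2θ: sin 2θ = 9.80 × 767 / 13456 = 0.5586.
2θ = 33.96° or 180° − 33.96° = 146.0°, so θ = 16.98° or 73.02°.
The smaller angle is 16.98°.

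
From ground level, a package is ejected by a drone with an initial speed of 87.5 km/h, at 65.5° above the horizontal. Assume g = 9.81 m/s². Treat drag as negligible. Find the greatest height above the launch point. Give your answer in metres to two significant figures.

Convert: 87.5 km/h = 87.5/3.6 = 24.31 m/s.
Components: vₓ = 24.31 cos 65.5° = 10.08 m/s, v_y0 = 24.31 sin 65.5° = 22.12 m/s.
At the apex v_y = 0, so H = v_y0²/(2g) = 22.12²/19.62 = 24.93 m.

25 m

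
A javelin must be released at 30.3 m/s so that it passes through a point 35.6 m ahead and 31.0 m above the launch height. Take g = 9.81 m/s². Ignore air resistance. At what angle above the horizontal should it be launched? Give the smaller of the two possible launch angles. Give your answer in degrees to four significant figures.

55.86°

Trajectory: y = x tanθ − g x² (1 + tan²θ)/(2v₀²). With x = 35.6, y = 31.0, v₀ = 30.3, g = 9.81:
6.771 tan²θ − 35.6 tanθ + (37.77) = 0.
tanθ = [35.6 ± √(35.6² − 4 × 6.771 × (37.77))] / (2 × 6.771) = (35.6 ± 15.63) / 13.54, giving tanθ = 1.475 or 3.783.
θ = 55.86° or 75.19°; the smaller is 55.86°.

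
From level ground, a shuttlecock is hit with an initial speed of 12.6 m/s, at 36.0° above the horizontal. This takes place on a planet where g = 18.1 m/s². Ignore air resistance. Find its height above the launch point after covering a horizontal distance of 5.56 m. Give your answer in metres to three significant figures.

Components: vₓ = 12.60 cos 36.0° = 10.19 m/s, v_y0 = 12.60 sin 36.0° = 7.406 m/s.
x = vₓ t ⇒ t = 5.56/10.19 = 0.5454 s.
Height: y = v_y0 t − ½ g t² = 7.406 × 0.5454 − 9.050 × 0.5454² = 4.040 − 2.692 = 1.347 m.

1.35 m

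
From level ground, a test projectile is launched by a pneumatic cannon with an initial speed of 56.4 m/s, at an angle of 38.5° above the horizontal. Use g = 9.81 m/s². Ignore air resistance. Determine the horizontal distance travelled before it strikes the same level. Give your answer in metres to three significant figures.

316 m

Resolve: vₓ = 56.40 cos 38.5° = 44.14 m/s and v_y0 = 56.40 sin 38.5° = 35.11 m/s.
Time aloft: T = 2 v_y0 / g = 2 × 35.11 / 9.81 = 7.158 s.
Horizontal distance R = vₓ T = 44.14 × 7.158 = 315.9 m.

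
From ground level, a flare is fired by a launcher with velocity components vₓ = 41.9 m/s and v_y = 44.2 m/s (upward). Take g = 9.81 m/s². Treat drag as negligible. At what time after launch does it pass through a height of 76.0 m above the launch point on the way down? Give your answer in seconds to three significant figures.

Require v_y0 t − ½ g t² = 76.0, i.e. 4.905 t² − 44.20 t + 76.0 = 0.
t = [44.20 ± √(44.20² − 2·9.81·76.0)] / 9.81 = (44.20 ± 21.51) / 9.81, so t = 2.313 s or t = 6.698 s.
The descending-branch root is 6.698 s.

6.70 s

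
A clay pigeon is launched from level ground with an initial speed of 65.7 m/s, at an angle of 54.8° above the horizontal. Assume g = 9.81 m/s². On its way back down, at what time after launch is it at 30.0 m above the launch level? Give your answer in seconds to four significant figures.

Horizontal component vₓ = 65.70 cos 54.8° = 37.87 m/s; vertical v_y0 = 65.70 sin 54.8° = 53.69 m/s.
Set y = v_y0 t − ½ g t² = 30.0: 4.905 t² − 53.69 t + 30.0 = 0.
Quadratic formula: t = (53.69 ± √2293.6) / 9.81 = (53.69 ± 47.89) / 9.81 → t = 0.5907 s or 10.35 s.
The descending-branch root is 10.35 s.

10.35 s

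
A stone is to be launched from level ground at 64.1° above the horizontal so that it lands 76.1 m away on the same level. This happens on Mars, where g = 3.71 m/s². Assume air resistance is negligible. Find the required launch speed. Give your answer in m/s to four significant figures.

Level-ground range: R = v₀² sin(2θ)/g, so v₀ = √(gR / sin 2θ).
v₀ = √(3.71 × 76.1 / sin 128.2°) = √(282.3 / 0.7859) = √359.27 = 18.95 m/s.

18.95 m/s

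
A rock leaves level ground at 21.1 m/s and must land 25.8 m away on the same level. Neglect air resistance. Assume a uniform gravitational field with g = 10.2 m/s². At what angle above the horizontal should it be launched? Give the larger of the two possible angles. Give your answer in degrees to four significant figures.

71.88°

From R = (v₀²/g) sin 2θ: sin 2θ = 10.2 × 25.8 / 445.21 = 0.5911.
2θ = 36.23° or 180° − 36.23° = 143.8°, so θ = 18.12° or 71.88°.
The larger angle is 71.88°.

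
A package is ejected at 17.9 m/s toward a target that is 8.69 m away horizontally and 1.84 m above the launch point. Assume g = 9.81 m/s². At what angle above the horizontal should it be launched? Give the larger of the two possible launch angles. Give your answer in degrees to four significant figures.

82.04°

Trajectory: y = x tanθ − g x² (1 + tan²θ)/(2v₀²). With x = 8.69, y = 1.84, v₀ = 17.9, g = 9.81:
1.156 tan²θ − 8.69 tanθ + (2.996) = 0.
tanθ = [8.69 ± √(8.69² − 4 × 1.156 × (2.996))] / (2 × 1.156) = (8.69 ± 7.853) / 2.312, giving tanθ = 0.3622 or 7.155.
θ = 19.91° or 82.04°; the larger is 82.04°.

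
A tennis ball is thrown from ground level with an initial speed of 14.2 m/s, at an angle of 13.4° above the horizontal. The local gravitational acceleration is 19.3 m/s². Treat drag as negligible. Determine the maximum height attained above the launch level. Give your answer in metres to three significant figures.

0.281 m

vₓ = 14.20 cos 13.4° = 13.81 m/s; v_y0 = 14.20 sin 13.4° = 3.291 m/s.
Maximum height: H = v_y0² / (2g) = 3.291² / (2 × 19.3) = 0.2806 m.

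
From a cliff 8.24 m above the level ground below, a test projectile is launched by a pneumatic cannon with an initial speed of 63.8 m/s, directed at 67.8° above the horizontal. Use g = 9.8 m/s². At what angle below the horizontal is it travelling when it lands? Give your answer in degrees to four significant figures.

Resolve: vₓ = 63.80 cos 67.8° = 24.11 m/s and v_y0 = 63.80 sin 67.8° = 59.07 m/s.
With up positive and y = 0 at the ground: y(t) = 8.24 + (59.07) t − 4.900 t². Setting y = 0 and taking the positive root: t = [59.07 + √(59.07² + 2·9.80·8.24)] / 9.80 = (59.07 + 60.42) / 9.80 = 12.19 s.
At impact: v_y = v_y0 − g t = −60.42 m/s; vₓ = 24.11 m/s.
Angle below horizontal: arctan(|v_y|/vₓ) = arctan(60.42/24.11) = 68.25°.

68.25°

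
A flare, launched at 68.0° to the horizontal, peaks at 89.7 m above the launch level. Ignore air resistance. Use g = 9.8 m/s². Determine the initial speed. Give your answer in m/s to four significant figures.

45.22 m/s

At the peak v_y = 0, so v_y0 = √(2gH) = √(2 × 9.80 × 89.7) = 41.93 m/s.
v_y0 = v₀ sin θ ⇒ v₀ = 41.93 / sin 68.0° = 45.22 m/s.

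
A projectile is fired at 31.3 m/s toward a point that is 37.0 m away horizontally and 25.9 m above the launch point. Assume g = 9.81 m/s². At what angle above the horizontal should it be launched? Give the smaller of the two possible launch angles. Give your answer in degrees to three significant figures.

48.1°

Trajectory: y = x tanθ − g x² (1 + tan²θ)/(2v₀²). With x = 37.0, y = 25.9, v₀ = 31.3, g = 9.81:
6.854 tan²θ − 37.0 tanθ + (32.75) = 0.
tanθ = [37.0 ± √(37.0² − 4 × 6.854 × (32.75))] / (2 × 6.854) = (37.0 ± 21.70) / 13.71, giving tanθ = 1.116 or 4.282.
θ = 48.14° or 76.86°; the smaller is 48.14°.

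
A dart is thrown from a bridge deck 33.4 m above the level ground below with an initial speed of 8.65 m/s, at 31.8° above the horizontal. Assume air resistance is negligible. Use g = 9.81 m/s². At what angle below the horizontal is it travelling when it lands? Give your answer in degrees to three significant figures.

Resolve: vₓ = 8.650 cos 31.8° = 7.352 m/s and v_y0 = 8.650 sin 31.8° = 4.558 m/s.
The projectile lands when y = 33.4 + (4.558) t − ½·9.81·t² = 0. Positive root: t = (4.558 + √(4.558² + 2·9.81·33.4)) / 9.81 = (4.558 + 26.00) / 9.81 = 3.115 s.
At impact: v_y = v_y0 − g t = −26.00 m/s; vₓ = 7.352 m/s.
Angle below horizontal: arctan(|v_y|/vₓ) = arctan(26.00/7.352) = 74.21°.

74.2°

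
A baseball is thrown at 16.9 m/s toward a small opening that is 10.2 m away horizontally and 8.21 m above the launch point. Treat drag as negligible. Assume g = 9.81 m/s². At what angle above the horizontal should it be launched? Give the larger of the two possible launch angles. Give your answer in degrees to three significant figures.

Trajectory: y = x tanθ − g x² (1 + tan²θ)/(2v₀²). With x = 10.2, y = 8.21, v₀ = 16.9, g = 9.81:
1.787 tan²θ − 10.2 tanθ + (9.997) = 0.
tanθ = [10.2 ± √(10.2² − 4 × 1.787 × (9.997))] / (2 × 1.787) = (10.2 ± 5.709) / 3.574, giving tanθ = 1.257 or 4.452.
θ = 51.49° or 77.34°; the larger is 77.34°.

77.3°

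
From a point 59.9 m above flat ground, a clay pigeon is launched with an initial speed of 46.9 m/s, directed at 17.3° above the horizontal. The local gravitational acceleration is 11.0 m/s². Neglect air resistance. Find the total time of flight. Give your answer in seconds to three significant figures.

vₓ = 46.90 cos 17.3° = 44.78 m/s; v_y0 = 46.90 sin 17.3° = 13.95 m/s.
With up positive and y = 0 at the ground: y(t) = 59.9 + (13.95) t − 5.500 t². Setting y = 0 and taking the positive root: t = [13.95 + √(13.95² + 2·11.0·59.9)] / 11.0 = (13.95 + 38.89) / 11.0 = 4.803 s.

4.80 s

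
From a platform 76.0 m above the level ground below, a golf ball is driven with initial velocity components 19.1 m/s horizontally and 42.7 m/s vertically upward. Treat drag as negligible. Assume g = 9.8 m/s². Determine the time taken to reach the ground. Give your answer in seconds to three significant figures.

10.2 s

Vertical motion (up positive, ground at y = 0): 4.900 t² − (42.70) t − 76.0 = 0, so t = (42.70 + √(42.70² + 2·9.80·76.0)) / 9.80 = (42.70 + 57.56) / 9.80 = 10.23 s.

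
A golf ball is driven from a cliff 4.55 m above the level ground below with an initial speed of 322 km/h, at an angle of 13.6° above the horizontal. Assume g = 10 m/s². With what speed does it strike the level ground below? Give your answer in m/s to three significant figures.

Convert: 322 km/h = 322/3.6 = 89.44 m/s.
vₓ = 89.44 cos 13.6° = 86.94 m/s; v_y0 = 89.44 sin 13.6° = 21.03 m/s.
With up positive and y = 0 at the ground: y(t) = 4.55 + (21.03) t − 5.000 t². Setting y = 0 and taking the positive root: t = [21.03 + √(21.03² + 2·10.0·4.55)] / 10.0 = (21.03 + 23.09) / 10.0 = 4.413 s.
Vertical velocity at impact: v_y = v_y0 − g t = 21.03 − 10.0 × 4.413 = −23.09 m/s.
Speed: |v| = √(vₓ² + v_y²) = √(86.94² + 23.09²) = 89.95 m/s.

90.0 m/s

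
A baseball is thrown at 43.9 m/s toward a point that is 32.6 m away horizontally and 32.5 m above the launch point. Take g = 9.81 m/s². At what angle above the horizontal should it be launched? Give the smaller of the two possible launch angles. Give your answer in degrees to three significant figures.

Trajectory: y = x tanθ − g x² (1 + tan²θ)/(2v₀²). With x = 32.6, y = 32.5, v₀ = 43.9, g = 9.81:
2.705 tan²θ − 32.6 tanθ + (35.20) = 0.
tanθ = [32.6 ± √(32.6² − 4 × 2.705 × (35.20))] / (2 × 2.705) = (32.6 ± 26.11) / 5.410, giving tanθ = 1.199 or 10.85.
θ = 50.18° or 84.74°; the smaller is 50.18°.

50.2°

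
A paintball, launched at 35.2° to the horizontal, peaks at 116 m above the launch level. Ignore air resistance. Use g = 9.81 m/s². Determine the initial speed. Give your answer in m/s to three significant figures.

At the peak v_y = 0, so v_y0 = √(2gH) = √(2 × 9.81 × 116) = 47.71 m/s.
v_y0 = v₀ sin θ ⇒ v₀ = 47.71 / sin 35.2° = 82.76 m/s.

82.8 m/s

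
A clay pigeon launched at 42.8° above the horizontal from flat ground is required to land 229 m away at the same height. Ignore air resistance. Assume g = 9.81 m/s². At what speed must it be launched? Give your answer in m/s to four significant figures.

Level-ground range: R = v₀² sin(2θ)/g, so v₀ = √(gR / sin 2θ).
v₀ = √(9.81 × 229 / sin 85.60°) = √(2246 / 0.9971) = √2253.1 = 47.47 m/s.

47.47 m/s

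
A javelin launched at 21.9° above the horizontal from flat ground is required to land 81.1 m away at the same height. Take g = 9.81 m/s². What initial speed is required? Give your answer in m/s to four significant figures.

Level-ground range: R = v₀² sin(2θ)/g, so v₀ = √(gR / sin 2θ).
v₀ = √(9.81 × 81.1 / sin 43.80°) = √(795.6 / 0.6921) = √1149.5 = 33.90 m/s.

33.90 m/s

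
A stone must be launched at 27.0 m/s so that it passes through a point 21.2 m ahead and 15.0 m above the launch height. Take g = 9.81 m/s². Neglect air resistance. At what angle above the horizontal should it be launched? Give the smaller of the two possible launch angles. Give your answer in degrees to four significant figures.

Trajectory: y = x tanθ − g x² (1 + tan²θ)/(2v₀²). With x = 21.2, y = 15.0, v₀ = 27.0, g = 9.81:
3.024 tan²θ − 21.2 tanθ + (18.02) = 0.
tanθ = [21.2 ± √(21.2² − 4 × 3.024 × (18.02))] / (2 × 3.024) = (21.2 ± 15.21) / 6.048, giving tanθ = 0.9900 or 6.021.
θ = 44.71° or 80.57°; the smaller is 44.71°.

44.71°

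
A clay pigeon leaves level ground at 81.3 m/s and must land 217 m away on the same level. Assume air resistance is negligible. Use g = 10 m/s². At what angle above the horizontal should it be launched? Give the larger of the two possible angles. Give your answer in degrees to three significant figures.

80.4°

From R = (v₀²/g) sin 2θ: sin 2θ = 10.0 × 217 / 6609.7 = 0.3283.
2θ = 19.17° or 180° − 19.17° = 160.8°, so θ = 9.583° or 80.42°.
The larger angle is 80.42°.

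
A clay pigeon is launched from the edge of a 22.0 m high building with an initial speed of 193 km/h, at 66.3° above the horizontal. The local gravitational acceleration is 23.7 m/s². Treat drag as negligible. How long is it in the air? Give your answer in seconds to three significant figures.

Convert: 193 km/h = 193/3.6 = 53.61 m/s.
Components: vₓ = 53.61 cos 66.3° = 21.55 m/s, v_y0 = 53.61 sin 66.3° = 49.09 m/s.
The projectile lands when y = 22.0 + (49.09) t − ½·23.7·t² = 0. Positive root: t = (49.09 + √(49.09² + 2·23.7·22.0)) / 23.7 = (49.09 + 58.76) / 23.7 = 4.551 s.

4.55 s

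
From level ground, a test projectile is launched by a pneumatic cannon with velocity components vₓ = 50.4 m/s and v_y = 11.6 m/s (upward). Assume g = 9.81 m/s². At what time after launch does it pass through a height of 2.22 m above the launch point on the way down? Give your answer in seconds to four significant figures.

Require v_y0 t − ½ g t² = 2.22, i.e. 4.905 t² − 11.60 t + 2.22 = 0.
Quadratic formula: t = (11.60 ± √91.004) / 9.81 = (11.60 ± 9.540) / 9.81 → t = 0.2100 s or 2.155 s.
The descending-branch root is 2.155 s.

2.155 s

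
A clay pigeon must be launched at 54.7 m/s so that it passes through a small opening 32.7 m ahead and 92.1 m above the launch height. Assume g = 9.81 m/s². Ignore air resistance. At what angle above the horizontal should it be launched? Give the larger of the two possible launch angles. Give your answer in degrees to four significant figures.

86.21°

Trajectory: y = x tanθ − g x² (1 + tan²θ)/(2v₀²). With x = 32.7, y = 92.1, v₀ = 54.7, g = 9.81:
1.753 tan²θ − 32.7 tanθ + (93.85) = 0.
tanθ = [32.7 ± √(32.7² − 4 × 1.753 × (93.85))] / (2 × 1.753) = (32.7 ± 20.28) / 3.506, giving tanθ = 3.543 or 15.11.
θ = 74.24° or 86.21°; the larger is 86.21°.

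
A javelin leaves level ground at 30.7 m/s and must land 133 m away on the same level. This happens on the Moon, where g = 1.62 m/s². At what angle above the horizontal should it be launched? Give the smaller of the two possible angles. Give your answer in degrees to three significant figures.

From R = (v₀²/g) sin 2θ: sin 2θ = 1.62 × 133 / 942.49 = 0.2286.
2θ = 13.22° or 180° − 13.22° = 166.8°, so θ = 6.608° or 83.39°.
The smaller angle is 6.608°.

6.61°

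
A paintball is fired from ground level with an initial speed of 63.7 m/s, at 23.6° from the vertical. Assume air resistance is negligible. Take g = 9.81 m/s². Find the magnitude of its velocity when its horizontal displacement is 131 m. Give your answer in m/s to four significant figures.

26.72 m/s

vₓ = 63.70 sin 23.6° = 25.50 m/s; v_y0 = 63.70 cos 23.6° = 58.37 m/s.
x = vₓ t ⇒ t = 131/25.50 = 5.137 s.
Vertical velocity there: v_y = v_y0 − g t = 58.37 − 9.81 × 5.137 = 7.980 m/s.
Speed: √(vₓ² + v_y²) = √(25.50² + 7.980²) = 26.72 m/s.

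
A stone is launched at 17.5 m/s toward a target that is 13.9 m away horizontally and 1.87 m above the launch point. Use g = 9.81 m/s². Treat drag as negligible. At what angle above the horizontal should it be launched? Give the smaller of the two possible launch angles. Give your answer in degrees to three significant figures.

21.4°

Trajectory: y = x tanθ − g x² (1 + tan²θ)/(2v₀²). With x = 13.9, y = 1.87, v₀ = 17.5, g = 9.81:
3.095 tan²θ − 13.9 tanθ + (4.965) = 0.
tanθ = [13.9 ± √(13.9² − 4 × 3.095 × (4.965))] / (2 × 3.095) = (13.9 ± 11.48) / 6.189, giving tanθ = 0.3912 or 4.101.
θ = 21.37° or 76.29°; the smaller is 21.37°.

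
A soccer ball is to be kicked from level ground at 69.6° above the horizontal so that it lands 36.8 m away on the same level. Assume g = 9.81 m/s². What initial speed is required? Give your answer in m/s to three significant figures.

Level-ground range: R = v₀² sin(2θ)/g, so v₀ = √(gR / sin 2θ).
v₀ = √(9.81 × 36.8 / sin 139.2°) = √(361.0 / 0.6534) = √552.49 = 23.51 m/s.

23.5 m/s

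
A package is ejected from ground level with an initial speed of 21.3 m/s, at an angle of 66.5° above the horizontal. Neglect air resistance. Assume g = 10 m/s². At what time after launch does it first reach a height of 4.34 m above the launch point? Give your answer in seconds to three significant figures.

0.237 s

Horizontal component vₓ = 21.30 cos 66.5° = 8.493 m/s; vertical v_y0 = 21.30 sin 66.5° = 19.53 m/s.
Require v_y0 t − ½ g t² = 4.34, i.e. 5.000 t² − 19.53 t + 4.34 = 0.
Quadratic formula: t = (19.53 ± √294.75) / 10.0 = (19.53 ± 17.17) / 10.0 → t = 0.2365 s or 3.670 s.
The first (ascending) time is 0.2365 s.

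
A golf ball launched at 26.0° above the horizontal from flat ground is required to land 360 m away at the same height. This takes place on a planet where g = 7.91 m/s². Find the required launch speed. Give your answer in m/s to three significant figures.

From R = (v₀² / g) sin 2θ: v₀ = √(gR / sin 2θ).
v₀ = √(7.91 × 360 / sin 52.00°) = √(2848 / 0.7880) = √3613.7 = 60.11 m/s.

60.1 m/s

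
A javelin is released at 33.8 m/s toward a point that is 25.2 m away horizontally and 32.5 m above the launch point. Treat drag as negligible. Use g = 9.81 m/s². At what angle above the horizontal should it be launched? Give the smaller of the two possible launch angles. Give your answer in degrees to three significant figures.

Trajectory: y = x tanθ − g x² (1 + tan²θ)/(2v₀²). With x = 25.2, y = 32.5, v₀ = 33.8, g = 9.81:
2.727 tan²θ − 25.2 tanθ + (35.23) = 0.
tanθ = [25.2 ± √(25.2² − 4 × 2.727 × (35.23))] / (2 × 2.727) = (25.2 ± 15.84) / 5.453, giving tanθ = 1.717 or 7.526.
θ = 59.78° or 82.43°; the smaller is 59.78°.

59.8°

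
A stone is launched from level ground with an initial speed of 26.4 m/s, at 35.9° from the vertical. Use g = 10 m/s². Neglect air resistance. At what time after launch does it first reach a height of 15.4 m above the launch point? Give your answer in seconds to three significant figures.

vₓ = 26.40 sin 35.9° = 15.48 m/s; v_y0 = 26.40 cos 35.9° = 21.39 m/s.
Height y(t) = 21.39 t − 5.000 t² = 15.4 gives 5.000 t² − 21.39 t + 15.4 = 0.
Quadratic formula: t = (21.39 ± √149.32) / 10.0 = (21.39 ± 12.22) / 10.0 → t = 0.9165 s or 3.360 s.
The first (ascending) time is 0.9165 s.

0.917 s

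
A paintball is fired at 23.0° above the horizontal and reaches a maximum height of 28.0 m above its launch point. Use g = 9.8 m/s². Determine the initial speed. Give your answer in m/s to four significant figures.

At the peak v_y = 0, so v_y0 = √(2gH) = √(2 × 9.80 × 28.0) = 23.43 m/s.
v_y0 = v₀ sin θ ⇒ v₀ = 23.43 / sin 23.0° = 59.96 m/s.

59.96 m/s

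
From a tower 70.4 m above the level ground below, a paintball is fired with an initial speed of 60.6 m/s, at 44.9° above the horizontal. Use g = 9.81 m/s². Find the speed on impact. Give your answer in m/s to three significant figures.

71.1 m/s

Resolve: vₓ = 60.60 cos 44.9° = 42.93 m/s and v_y0 = 60.60 sin 44.9° = 42.78 m/s.
With up positive and y = 0 at the ground: y(t) = 70.4 + (42.78) t − 4.905 t². Setting y = 0 and taking the positive root: t = [42.78 + √(42.78² + 2·9.81·70.4)] / 9.81 = (42.78 + 56.67) / 9.81 = 10.14 s.
Vertical velocity at impact: v_y = v_y0 − g t = 42.78 − 9.81 × 10.14 = −56.67 m/s.
Speed: |v| = √(vₓ² + v_y²) = √(42.93² + 56.67²) = 71.09 m/s.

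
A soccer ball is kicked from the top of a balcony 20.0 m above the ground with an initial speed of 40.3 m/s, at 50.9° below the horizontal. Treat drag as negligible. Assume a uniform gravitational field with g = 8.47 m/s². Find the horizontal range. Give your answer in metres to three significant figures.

15.0 m

Resolve: vₓ = 40.30 cos 50.9° = 25.42 m/s and v_y0 = −31.27 m/s (downward).
The projectile lands when y = 20.0 + (−31.27) t − ½·8.47·t² = 0. Positive root: t = (−31.27 + √(31.27² + 2·8.47·20.0)) / 8.47 = (−31.27 + 36.29) / 8.47 = 0.5920 s.
Horizontal distance: R = vₓ t = 25.42 × 0.5920 = 15.05 m.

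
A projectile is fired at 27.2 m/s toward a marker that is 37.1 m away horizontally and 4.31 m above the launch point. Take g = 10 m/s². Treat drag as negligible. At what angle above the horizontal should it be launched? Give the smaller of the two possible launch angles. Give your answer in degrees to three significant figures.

Trajectory: y = x tanθ − g x² (1 + tan²θ)/(2v₀²). With x = 37.1, y = 4.31, v₀ = 27.2, g = 10.0:
9.302 tan²θ − 37.1 tanθ + (13.61) = 0.
tanθ = [37.1 ± √(37.1² − 4 × 9.302 × (13.61))] / (2 × 9.302) = (37.1 ± 29.49) / 18.60, giving tanθ = 0.4088 or 3.580.
θ = 22.23° or 74.39°; the smaller is 22.23°.

22.2°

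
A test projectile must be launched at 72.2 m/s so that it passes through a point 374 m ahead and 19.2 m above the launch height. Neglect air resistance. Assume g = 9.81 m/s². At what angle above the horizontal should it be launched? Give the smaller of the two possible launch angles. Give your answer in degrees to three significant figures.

Trajectory: y = x tanθ − g x² (1 + tan²θ)/(2v₀²). With x = 374, y = 19.2, v₀ = 72.2, g = 9.81:
131.6 tan²θ − 374 tanθ + (150.8) = 0.
tanθ = [374 ± √(374² − 4 × 131.6 × (150.8))] / (2 × 131.6) = (374 ± 245.9) / 263.2, giving tanθ = 0.4866 or 2.355.
θ = 25.95° or 66.99°; the smaller is 25.95°.

25.9°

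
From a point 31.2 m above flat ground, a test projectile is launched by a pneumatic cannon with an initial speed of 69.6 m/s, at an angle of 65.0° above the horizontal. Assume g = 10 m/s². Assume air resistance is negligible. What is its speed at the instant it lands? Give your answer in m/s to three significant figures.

Components: vₓ = 69.60 cos 65.0° = 29.41 m/s, v_y0 = 69.60 sin 65.0° = 63.08 m/s.
The projectile lands when y = 31.2 + (63.08) t − ½·10.0·t² = 0. Positive root: t = (63.08 + √(63.08² + 2·10.0·31.2)) / 10.0 = (63.08 + 67.85) / 10.0 = 13.09 s.
Vertical velocity at impact: v_y = v_y0 − g t = 63.08 − 10.0 × 13.09 = −67.85 m/s.
Speed: |v| = √(vₓ² + v_y²) = √(29.41² + 67.85²) = 73.95 m/s.

73.9 m/s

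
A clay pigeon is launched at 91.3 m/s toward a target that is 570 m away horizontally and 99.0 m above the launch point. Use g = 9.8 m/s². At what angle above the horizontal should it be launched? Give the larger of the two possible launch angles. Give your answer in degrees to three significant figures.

66.8°

Trajectory: y = x tanθ − g x² (1 + tan²θ)/(2v₀²). With x = 570, y = 99.0, v₀ = 91.3, g = 9.80:
191.0 tan²θ − 570 tanθ + (290.0) = 0.
tanθ = [570 ± √(570² − 4 × 191.0 × (290.0))] / (2 × 191.0) = (570 ± 321.5) / 382.0, giving tanθ = 0.6506 or 2.334.
θ = 33.05° or 66.81°; the larger is 66.81°.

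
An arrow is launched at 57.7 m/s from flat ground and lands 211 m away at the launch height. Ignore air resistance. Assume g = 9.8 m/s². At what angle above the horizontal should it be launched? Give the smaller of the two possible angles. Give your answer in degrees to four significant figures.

R = v₀² sin 2θ / g gives sin 2θ = gR/v₀² = 9.80·211/57.7² = 0.6211.
2θ = 38.40° or 180° − 38.40° = 141.6°, so θ = 19.20° or 70.80°.
The smaller angle is 19.20°.

19.20°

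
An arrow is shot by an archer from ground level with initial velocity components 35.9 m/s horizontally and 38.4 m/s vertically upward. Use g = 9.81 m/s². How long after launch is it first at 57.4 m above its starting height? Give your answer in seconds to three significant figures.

Set y = v_y0 t − ½ g t² = 57.4: 4.905 t² − 38.40 t + 57.4 = 0.
Quadratic formula: t = (38.40 ± √348.37) / 9.81 = (38.40 ± 18.66) / 9.81 → t = 2.012 s or 5.817 s.
The first (ascending) time is 2.012 s.

2.01 s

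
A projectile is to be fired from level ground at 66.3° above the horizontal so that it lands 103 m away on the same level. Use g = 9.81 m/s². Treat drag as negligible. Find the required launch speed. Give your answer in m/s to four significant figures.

On level ground R = v₀² sin 2θ / g ⇒ v₀ = √(gR / sin 2θ).
v₀ = √(9.81 × 103 / sin 132.6°) = √(1010 / 0.7361) = √1372.7 = 37.05 m/s.

37.05 m/s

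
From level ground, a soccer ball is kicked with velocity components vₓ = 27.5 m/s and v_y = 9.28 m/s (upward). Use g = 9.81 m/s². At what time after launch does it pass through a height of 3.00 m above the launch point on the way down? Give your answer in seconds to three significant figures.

1.48 s

Set y = v_y0 t − ½ g t² = 3.00: 4.905 t² − 9.280 t + 3.00 = 0.
t = [9.280 ± √(9.280² − 2·9.81·3.00)] / 9.81 = (9.280 ± 5.221) / 9.81, so t = 0.4138 s or t = 1.478 s.
The descending-branch root is 1.478 s.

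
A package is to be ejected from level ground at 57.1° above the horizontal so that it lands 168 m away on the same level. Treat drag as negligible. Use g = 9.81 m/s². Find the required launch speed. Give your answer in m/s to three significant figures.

On level ground R = v₀² sin 2θ / g ⇒ v₀ = √(gR / sin 2θ).
v₀ = √(9.81 × 168 / sin 114.2°) = √(1648 / 0.9121) = √1806.9 = 42.51 m/s.

42.5 m/s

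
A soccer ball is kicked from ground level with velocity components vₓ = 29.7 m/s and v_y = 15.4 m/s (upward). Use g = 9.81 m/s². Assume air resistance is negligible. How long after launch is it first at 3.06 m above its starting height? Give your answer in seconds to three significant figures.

Set y = v_y0 t − ½ g t² = 3.06: 4.905 t² − 15.40 t + 3.06 = 0.
Quadratic formula: t = (15.40 ± √177.12) / 9.81 = (15.40 ± 13.31) / 9.81 → t = 0.2132 s or 2.926 s.
The first (ascending) time is 0.2132 s.

0.213 s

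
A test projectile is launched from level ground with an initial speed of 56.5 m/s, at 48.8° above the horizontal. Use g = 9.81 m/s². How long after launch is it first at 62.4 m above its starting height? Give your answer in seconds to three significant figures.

1.87 s

vₓ = 56.50 cos 48.8° = 37.22 m/s; v_y0 = 56.50 sin 48.8° = 42.51 m/s.
Height y(t) = 42.51 t − 4.905 t² = 62.4 gives 4.905 t² − 42.51 t + 62.4 = 0.
Quadratic formula: t = (42.51 ± √582.93) / 9.81 = (42.51 ± 24.14) / 9.81 → t = 1.872 s or 6.795 s.
The first (ascending) time is 1.872 s.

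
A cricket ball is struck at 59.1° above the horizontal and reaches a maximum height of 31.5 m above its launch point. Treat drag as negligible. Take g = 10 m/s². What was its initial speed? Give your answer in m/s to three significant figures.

29.3 m/s

At the peak v_y = 0, so v_y0 = √(2gH) = √(2 × 10.0 × 31.5) = 25.10 m/s.
v_y0 = v₀ sin θ ⇒ v₀ = 25.10 / sin 59.1° = 29.25 m/s.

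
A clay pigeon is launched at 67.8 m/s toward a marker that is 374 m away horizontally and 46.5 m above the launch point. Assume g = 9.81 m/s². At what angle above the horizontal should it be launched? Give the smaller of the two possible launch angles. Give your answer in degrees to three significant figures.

Trajectory: y = x tanθ − g x² (1 + tan²θ)/(2v₀²). With x = 374, y = 46.5, v₀ = 67.8, g = 9.81:
149.3 tan²θ − 374 tanθ + (195.8) = 0.
tanθ = [374 ± √(374² − 4 × 149.3 × (195.8))] / (2 × 149.3) = (374 ± 151.7) / 298.5, giving tanθ = 0.7447 or 1.761.
θ = 36.68° or 60.41°; the smaller is 36.68°.

36.7°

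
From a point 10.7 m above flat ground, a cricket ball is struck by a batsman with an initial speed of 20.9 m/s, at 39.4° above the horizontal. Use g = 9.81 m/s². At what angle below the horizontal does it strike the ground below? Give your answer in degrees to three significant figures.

vₓ = 20.90 cos 39.4° = 16.15 m/s; v_y0 = 20.90 sin 39.4° = 13.27 m/s.
Vertical motion (up positive, ground at y = 0): 4.905 t² − (13.27) t − 10.7 = 0, so t = (13.27 + √(13.27² + 2·9.81·10.7)) / 9.81 = (13.27 + 19.64) / 9.81 = 3.355 s.
At impact: v_y = v_y0 − g t = −19.64 m/s; vₓ = 16.15 m/s.
Angle below horizontal: arctan(|v_y|/vₓ) = arctan(19.64/16.15) = 50.58°.

50.6°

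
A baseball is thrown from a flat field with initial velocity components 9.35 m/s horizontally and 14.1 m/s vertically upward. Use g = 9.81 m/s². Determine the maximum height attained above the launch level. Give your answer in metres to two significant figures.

10 m

Maximum height: H = v_y0² / (2g) = 14.10² / (2 × 9.81) = 10.13 m.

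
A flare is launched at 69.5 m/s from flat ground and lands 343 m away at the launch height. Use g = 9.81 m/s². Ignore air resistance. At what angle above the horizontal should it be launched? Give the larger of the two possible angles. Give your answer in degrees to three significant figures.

67.9°

Level-ground range R = v₀² sin(2θ)/g ⇒ sin(2θ) = gR/v₀² = 9.81 × 343 / 69.5² = 0.6966.
2θ = 44.16° or 180° − 44.16° = 135.8°, so θ = 22.08° or 67.92°.
The larger angle is 67.92°.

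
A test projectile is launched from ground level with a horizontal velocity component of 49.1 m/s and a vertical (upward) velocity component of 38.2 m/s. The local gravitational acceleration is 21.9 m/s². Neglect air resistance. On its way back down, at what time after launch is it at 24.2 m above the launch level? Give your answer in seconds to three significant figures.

Height y(t) = 38.20 t − 10.95 t² = 24.2 gives 10.95 t² − 38.20 t + 24.2 = 0.
t = [38.20 ± √(38.20² − 2·21.9·24.2)] / 21.9 = (38.20 ± 19.98) / 21.9, so t = 0.8319 s or t = 2.657 s.
The descending-branch root is 2.657 s.

2.66 s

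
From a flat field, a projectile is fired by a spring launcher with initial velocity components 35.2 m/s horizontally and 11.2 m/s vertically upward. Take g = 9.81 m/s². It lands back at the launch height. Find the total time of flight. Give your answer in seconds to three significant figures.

Landing at launch height ⇒ T = 2 v_y0 / g = 2 × 11.20 / 9.81 = 2.283 s.

2.28 s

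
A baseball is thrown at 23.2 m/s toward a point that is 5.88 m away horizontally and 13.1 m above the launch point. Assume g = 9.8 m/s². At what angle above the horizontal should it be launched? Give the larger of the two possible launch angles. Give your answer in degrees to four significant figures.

86.43°

Trajectory: y = x tanθ − g x² (1 + tan²θ)/(2v₀²). With x = 5.88, y = 13.1, v₀ = 23.2, g = 9.80:
0.3148 tan²θ − 5.88 tanθ + (13.41) = 0.
tanθ = [5.88 ± √(5.88² − 4 × 0.3148 × (13.41))] / (2 × 0.3148) = (5.88 ± 4.205) / 0.6295, giving tanθ = 2.660 or 16.02.
θ = 69.40° or 86.43°; the larger is 86.43°.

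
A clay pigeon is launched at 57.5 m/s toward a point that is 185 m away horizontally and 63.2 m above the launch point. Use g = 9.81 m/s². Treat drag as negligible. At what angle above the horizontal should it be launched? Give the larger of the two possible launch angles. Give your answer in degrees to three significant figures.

70.7°

Trajectory: y = x tanθ − g x² (1 + tan²θ)/(2v₀²). With x = 185, y = 63.2, v₀ = 57.5, g = 9.81:
50.77 tan²θ − 185 tanθ + (114.0) = 0.
tanθ = [185 ± √(185² − 4 × 50.77 × (114.0))] / (2 × 50.77) = (185 ± 105.2) / 101.5, giving tanθ = 0.7854 or 2.858.
θ = 38.14° or 70.72°; the larger is 70.72°.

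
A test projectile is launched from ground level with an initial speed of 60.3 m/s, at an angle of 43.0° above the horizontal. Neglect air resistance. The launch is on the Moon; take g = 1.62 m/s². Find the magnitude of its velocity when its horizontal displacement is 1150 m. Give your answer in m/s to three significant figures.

vₓ = 60.30 cos 43.0° = 44.10 m/s; v_y0 = 60.30 sin 43.0° = 41.12 m/s.
Time to reach x = 1150 m: t = x/vₓ = 1150/44.10 = 26.08 s.
Vertical velocity there: v_y = v_y0 − g t = 41.12 − 1.62 × 26.08 = −1.120 m/s.
Speed: √(vₓ² + v_y²) = √(44.10² + 1.120²) = 44.11 m/s.

44.1 m/s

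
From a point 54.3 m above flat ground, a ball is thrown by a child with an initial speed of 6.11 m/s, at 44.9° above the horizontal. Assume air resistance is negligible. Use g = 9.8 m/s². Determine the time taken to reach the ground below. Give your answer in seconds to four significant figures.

Horizontal component vₓ = 6.110 cos 44.9° = 4.328 m/s; vertical v_y0 = 6.110 sin 44.9° = 4.313 m/s.
Vertical motion (up positive, ground at y = 0): 4.900 t² − (4.313) t − 54.3 = 0, so t = (4.313 + √(4.313² + 2·9.80·54.3)) / 9.80 = (4.313 + 32.91) / 9.80 = 3.798 s.

3.798 s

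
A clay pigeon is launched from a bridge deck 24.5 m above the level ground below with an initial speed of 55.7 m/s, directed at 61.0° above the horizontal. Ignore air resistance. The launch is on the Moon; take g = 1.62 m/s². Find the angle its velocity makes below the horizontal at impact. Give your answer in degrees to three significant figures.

61.4°

Resolve: vₓ = 55.70 cos 61.0° = 27.00 m/s and v_y0 = 55.70 sin 61.0° = 48.72 m/s.
The projectile lands when y = 24.5 + (48.72) t − ½·1.62·t² = 0. Positive root: t = (48.72 + √(48.72² + 2·1.62·24.5)) / 1.62 = (48.72 + 49.52) / 1.62 = 60.64 s.
At impact: v_y = v_y0 − g t = −49.52 m/s; vₓ = 27.00 m/s.
Angle below horizontal: arctan(|v_y|/vₓ) = arctan(49.52/27.00) = 61.40°.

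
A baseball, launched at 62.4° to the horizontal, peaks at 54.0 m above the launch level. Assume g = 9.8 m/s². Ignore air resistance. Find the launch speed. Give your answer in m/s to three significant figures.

At the peak v_y = 0, so v_y0 = √(2gH) = √(2 × 9.80 × 54.0) = 32.53 m/s.
v_y0 = v₀ sin θ ⇒ v₀ = 32.53 / sin 62.4° = 36.71 m/s.

36.7 m/s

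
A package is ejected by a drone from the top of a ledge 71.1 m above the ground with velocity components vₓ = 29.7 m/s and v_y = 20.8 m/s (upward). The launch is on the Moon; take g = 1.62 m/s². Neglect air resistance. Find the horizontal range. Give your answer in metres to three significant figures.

The projectile lands when y = 71.1 + (20.80) t − ½·1.62·t² = 0. Positive root: t = (20.80 + √(20.80² + 2·1.62·71.1)) / 1.62 = (20.80 + 25.75) / 1.62 = 28.73 s.
Horizontal distance: R = vₓ t = 29.70 × 28.73 = 853.4 m.

853 m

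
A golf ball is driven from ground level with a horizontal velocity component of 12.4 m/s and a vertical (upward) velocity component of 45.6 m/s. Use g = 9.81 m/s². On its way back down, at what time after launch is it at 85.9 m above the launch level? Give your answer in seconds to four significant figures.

6.672 s

Set y = v_y0 t − ½ g t² = 85.9: 4.905 t² − 45.60 t + 85.9 = 0.
t = [45.60 ± √(45.60² − 2·9.81·85.9)] / 9.81 = (45.60 ± 19.85) / 9.81, so t = 2.625 s or t = 6.672 s.
The descending-branch root is 6.672 s.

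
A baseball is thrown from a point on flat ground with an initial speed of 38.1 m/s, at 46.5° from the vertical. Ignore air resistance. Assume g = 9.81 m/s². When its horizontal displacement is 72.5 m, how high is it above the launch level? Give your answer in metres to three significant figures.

vₓ = 38.10 sin 46.5° = 27.64 m/s; v_y0 = 38.10 cos 46.5° = 26.23 m/s.
At x = 72.5 m, t = x/vₓ = 72.5/27.64 = 2.623 s.
Height: y = v_y0 t − ½ g t² = 26.23 × 2.623 − 4.905 × 2.623² = 68.80 − 33.76 = 35.04 m.

35.0 m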